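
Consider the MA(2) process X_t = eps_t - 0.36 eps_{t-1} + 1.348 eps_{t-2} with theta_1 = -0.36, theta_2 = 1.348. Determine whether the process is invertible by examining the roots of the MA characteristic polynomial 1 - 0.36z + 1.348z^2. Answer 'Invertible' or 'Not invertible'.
\text{Not invertible}

The MA(q) characteristic polynomial is P(z) = 1 - 0.36z + 1.348z^2.
Invertibility requires all roots to lie outside the unit circle, i.e. |z| > 1 for every root.
Set 1 + (-0.36) z + (1.348) z^2 = 0, i.e. a z^2 + b z + c = 0 with a = 1.348, b = -0.36, c = 1.
Discriminant D = b^2 - 4ac = (-0.36)^2 - 4*(1.348)*1 = 0.1296 - (5.392) = -5.2624.
D < 0, so the roots are the complex-conjugate pair z = (-b +/- i sqrt(-D)) / (2a) = 0.1335 +/- 0.8509i.
For a conjugate pair |z|^2 = z * conj(z) = (product of roots) = c/a = 1/(1.348) = 0.74184, so |z| = sqrt(0.74184) = 0.8613 for both roots.
Moduli of all roots: 0.8613, 0.8613.
All moduli strictly greater than 1? No.
Verdict: Not invertible.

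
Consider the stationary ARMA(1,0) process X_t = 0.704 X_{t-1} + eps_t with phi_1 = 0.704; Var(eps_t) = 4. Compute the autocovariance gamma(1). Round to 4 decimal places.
\gamma(1) = 5.5830

Multiply the model equation by X_{t-k} and take expectations. With theta_0 = psi_0 = 1 and psi_j the MA(infinity) weights, this gives
  gamma(k) - sum_i phi_i gamma(k-i) = c_k,
  c_k = sigma^2 * sum_{j=k..q} theta_j psi_{j-k}   (c_k = 0 for k > q),
using gamma(-m) = gamma(m).
Pure AR (q = 0): c_0 = sigma^2 = 4, c_k = 0 for k >= 1.
Equations for k = 0 and k = 1 (AR order 1):
  gamma(0) = phi_1 gamma(1) + c_0
  gamma(1) = phi_1 gamma(0) + c_1
Substituting the second into the first: gamma(0) (1 - phi_1^2) = c_0 + phi_1 c_1, so
  gamma(0) = c_0 / (1 - phi_1^2) = 4 / (1 - (0.704)^2) = 4 / 0.504384 = 7.930466.
  gamma(1) = phi_1 gamma(0) = (0.704)(7.930466) = 5.583048.
Therefore gamma(1) = 5.5830 (to 4 decimal places).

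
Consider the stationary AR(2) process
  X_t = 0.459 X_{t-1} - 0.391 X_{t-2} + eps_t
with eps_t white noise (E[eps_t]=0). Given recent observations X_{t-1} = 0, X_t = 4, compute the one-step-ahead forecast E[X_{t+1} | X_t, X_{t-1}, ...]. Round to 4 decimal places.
E[X_{t+1} \mid \mathcal F_t] = 1.8360

For an AR(p) model X_t = c + sum_i phi_i X_{t-i} + eps_t, the
one-step-ahead conditional mean is
  E[X_{t+1} | X_t, ...] = c + sum_i phi_i X_{t+1-i}.
Substitute known values:
  E[X_{t+1} | ...] = (0.459) * (4) + (-0.391) * (0)
                   = 1.8360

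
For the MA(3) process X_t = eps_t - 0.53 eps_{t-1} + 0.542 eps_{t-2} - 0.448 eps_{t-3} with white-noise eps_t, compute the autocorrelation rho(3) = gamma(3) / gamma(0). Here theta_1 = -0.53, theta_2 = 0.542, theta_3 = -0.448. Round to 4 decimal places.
\rho(3) = -0.2523

For an MA(q) process with theta_0 = 1, the autocovariance is
  gamma(k) = sigma^2 * sum_{i=0..q-k} theta_i * theta_{i+k},
and rho(k) = gamma(k) / gamma(0). Sigma^2 cancels.
  numerator   = (1)*(-0.448) = -0.448.
  denominator = (1)^2 + (-0.53)^2 + (0.542)^2 + (-0.448)^2 = 1.775368.
  rho(3) = -0.448 / 1.775368 = -0.2523.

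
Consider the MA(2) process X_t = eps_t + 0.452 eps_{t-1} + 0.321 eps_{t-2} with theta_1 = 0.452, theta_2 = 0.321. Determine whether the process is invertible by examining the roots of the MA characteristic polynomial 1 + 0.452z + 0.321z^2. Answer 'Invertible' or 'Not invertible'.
\text{Invertible}

The MA(q) characteristic polynomial is P(z) = 1 + 0.452z + 0.321z^2.
Invertibility requires all roots to lie outside the unit circle, i.e. |z| > 1 for every root.
Set 1 + (0.452) z + (0.321) z^2 = 0, i.e. a z^2 + b z + c = 0 with a = 0.321, b = 0.452, c = 1.
Discriminant D = b^2 - 4ac = (0.452)^2 - 4*(0.321)*1 = 0.204304 - (1.284) = -1.079696.
D < 0, so the roots are the complex-conjugate pair z = (-b +/- i sqrt(-D)) / (2a) = -0.704 +/- 1.6185i.
For a conjugate pair |z|^2 = z * conj(z) = (product of roots) = c/a = 1/(0.321) = 3.115265, so |z| = sqrt(3.115265) = 1.765 for both roots.
Moduli of all roots: 1.7650, 1.7650.
All moduli strictly greater than 1? Yes.
Verdict: Invertible.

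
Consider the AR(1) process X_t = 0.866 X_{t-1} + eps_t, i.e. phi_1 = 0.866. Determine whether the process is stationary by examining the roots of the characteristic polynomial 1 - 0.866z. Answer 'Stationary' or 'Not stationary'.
\text{Stationary}

The AR(p) characteristic polynomial is P(z) = 1 - 0.866z.
Stationarity requires all roots to lie outside the unit circle, i.e. |z| > 1 for every root.
This is linear in z: 1 + (-0.866) z = 0  =>  z = -1/(-0.866) = 1.154734,  |z| = 1.154734.
Moduli of all roots: 1.1547.
All moduli strictly greater than 1? Yes.
Verdict: Stationary.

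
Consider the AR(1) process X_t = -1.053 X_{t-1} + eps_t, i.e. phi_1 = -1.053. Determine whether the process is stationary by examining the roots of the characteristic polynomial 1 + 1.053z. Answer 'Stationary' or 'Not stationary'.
\text{Not stationary}

The AR(p) characteristic polynomial is P(z) = 1 + 1.053z.
Stationarity requires all roots to lie outside the unit circle, i.e. |z| > 1 for every root.
This is linear in z: 1 + (1.053) z = 0  =>  z = -1/(1.053) = -0.949668,  |z| = 0.949668.
Moduli of all roots: 0.9497.
All moduli strictly greater than 1? No.
Verdict: Not stationary.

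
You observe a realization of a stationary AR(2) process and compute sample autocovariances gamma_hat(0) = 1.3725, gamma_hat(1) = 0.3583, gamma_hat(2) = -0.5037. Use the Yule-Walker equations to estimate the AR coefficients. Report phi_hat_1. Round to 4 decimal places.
\hat\phi_{1} = 0.3830

The Yule-Walker equations for an AR(p) process read, in matrix form,
  Gamma_p phi = r_p,   with   (Gamma_p)_{ij} = gamma(|i - j|),
                       (r_p)_i = gamma(i),   i,j = 1..p.
Substitute the sample gammas (Toeplitz matrix and right-hand side of size 2):
  Gamma_p = [[1.3725, 0.3583], [0.3583, 1.3725]]
  r_p     = [0.3583, -0.5037]
Written out:
  1.3725 phi_1 + 0.3583 phi_2 = 0.3583
  0.3583 phi_1 + 1.3725 phi_2 = -0.5037
Solve by Cramer's rule:
  det = gamma(0)^2 - gamma(1)^2 = (1.3725)^2 - (0.3583)^2 = 1.88375625 - 0.12837889 = 1.75537736
  phi_hat_1 = [gamma(1) gamma(0) - gamma(1) gamma(2)] / det = [(0.3583)(1.3725) - (0.3583)(-0.5037)] / 1.75537736 = 0.67224246 / 1.75537736 = 0.383
  phi_hat_2 = [gamma(0) gamma(2) - gamma(1)^2] / det = [(1.3725)(-0.5037) - (0.3583)^2] / 1.75537736 = -0.81970714 / 1.75537736 = -0.467
So phi_hat = [0.3830, -0.4670].
Therefore phi_hat_1 = 0.3830.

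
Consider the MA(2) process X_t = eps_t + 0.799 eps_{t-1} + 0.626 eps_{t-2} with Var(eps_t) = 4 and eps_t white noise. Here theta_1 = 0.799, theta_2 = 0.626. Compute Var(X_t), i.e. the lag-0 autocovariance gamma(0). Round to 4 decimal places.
\gamma(0) = 8.1211

For an MA(q) process X_t = eps_t + sum_i theta_i eps_{t-i} with
Var(eps_t) = sigma^2, the variance is
  gamma(0) = sigma^2 * (1 + sum_i theta_i^2).
  sum_i theta_i^2 = (0.799)^2 + (0.626)^2 = 0.638401 + 0.391876 = 1.030277.
  gamma(0) = 4 * (1 + 1.030277) = 4 * 2.030277 = 8.121108, which rounds to 8.1211.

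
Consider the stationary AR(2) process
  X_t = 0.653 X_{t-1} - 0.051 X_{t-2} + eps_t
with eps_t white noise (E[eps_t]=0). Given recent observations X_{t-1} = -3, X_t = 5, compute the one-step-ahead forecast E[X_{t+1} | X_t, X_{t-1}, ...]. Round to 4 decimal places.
E[X_{t+1} \mid \mathcal F_t] = 3.4180

For an AR(p) model X_t = c + sum_i phi_i X_{t-i} + eps_t, the
one-step-ahead conditional mean is
  E[X_{t+1} | X_t, ...] = c + sum_i phi_i X_{t+1-i}.
Substitute known values:
  E[X_{t+1} | ...] = (0.653) * (5) + (-0.051) * (-3)
                   = 3.4180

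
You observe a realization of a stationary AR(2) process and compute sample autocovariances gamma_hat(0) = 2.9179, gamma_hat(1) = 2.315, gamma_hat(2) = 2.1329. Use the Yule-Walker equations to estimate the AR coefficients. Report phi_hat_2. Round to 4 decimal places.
\hat\phi_{2} = 0.2740

The Yule-Walker equations for an AR(p) process read, in matrix form,
  Gamma_p phi = r_p,   with   (Gamma_p)_{ij} = gamma(|i - j|),
                       (r_p)_i = gamma(i),   i,j = 1..p.
Substitute the sample gammas (Toeplitz matrix and right-hand side of size 2):
  Gamma_p = [[2.9179, 2.315], [2.315, 2.9179]]
  r_p     = [2.315, 2.1329]
Written out:
  2.9179 phi_1 + 2.315 phi_2 = 2.315
  2.315 phi_1 + 2.9179 phi_2 = 2.1329
Solve by Cramer's rule:
  det = gamma(0)^2 - gamma(1)^2 = (2.9179)^2 - (2.315)^2 = 8.51414041 - 5.359225 = 3.15491541
  phi_hat_1 = [gamma(1) gamma(0) - gamma(1) gamma(2)] / det = [(2.315)(2.9179) - (2.315)(2.1329)] / 3.15491541 = 1.817275 / 3.15491541 = 0.576
  phi_hat_2 = [gamma(0) gamma(2) - gamma(1)^2] / det = [(2.9179)(2.1329) - (2.315)^2] / 3.15491541 = 0.86436391 / 3.15491541 = 0.274
So phi_hat = [0.5760, 0.2740].
Therefore phi_hat_2 = 0.2740.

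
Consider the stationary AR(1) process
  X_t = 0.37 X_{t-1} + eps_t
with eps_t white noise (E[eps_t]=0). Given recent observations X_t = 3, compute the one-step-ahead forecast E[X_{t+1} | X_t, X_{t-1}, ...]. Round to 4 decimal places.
E[X_{t+1} \mid \mathcal F_t] = 1.1100

For an AR(p) model X_t = c + sum_i phi_i X_{t-i} + eps_t, the
one-step-ahead conditional mean is
  E[X_{t+1} | X_t, ...] = c + sum_i phi_i X_{t+1-i}.
Substitute known values:
  E[X_{t+1} | ...] = (0.37) * (3)
                   = 1.1100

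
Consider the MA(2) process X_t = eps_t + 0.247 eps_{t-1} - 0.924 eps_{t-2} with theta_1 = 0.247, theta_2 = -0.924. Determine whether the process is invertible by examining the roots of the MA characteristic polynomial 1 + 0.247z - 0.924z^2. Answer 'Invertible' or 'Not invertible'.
\text{Not invertible}

The MA(q) characteristic polynomial is P(z) = 1 + 0.247z - 0.924z^2.
Invertibility requires all roots to lie outside the unit circle, i.e. |z| > 1 for every root.
Set 1 + (0.247) z + (-0.924) z^2 = 0, i.e. a z^2 + b z + c = 0 with a = -0.924, b = 0.247, c = 1.
Discriminant D = b^2 - 4ac = (0.247)^2 - 4*(-0.924)*1 = 0.061009 - (-3.696) = 3.757009.
D >= 0, so the roots are real: z = (-b +/- sqrt(D)) / (2a) = (-0.247 +/- 1.938301) / (-1.848).
  z_1 = (-0.247 + 1.938301) / (-1.848) = -0.9152,   |z_1| = 0.9152.
  z_2 = (-0.247 - 1.938301) / (-1.848) = 1.1825,   |z_2| = 1.1825.
Moduli of all roots: 0.9152, 1.1825.
All moduli strictly greater than 1? No.
Verdict: Not invertible.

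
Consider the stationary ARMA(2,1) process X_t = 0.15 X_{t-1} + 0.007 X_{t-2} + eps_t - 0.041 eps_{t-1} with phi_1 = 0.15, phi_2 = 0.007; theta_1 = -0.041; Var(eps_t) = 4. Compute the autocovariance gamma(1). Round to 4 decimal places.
\gamma(1) = 0.4466

Multiply the model equation by X_{t-k} and take expectations. With theta_0 = psi_0 = 1 and psi_j the MA(infinity) weights, this gives
  gamma(k) - sum_i phi_i gamma(k-i) = c_k,
  c_k = sigma^2 * sum_{j=k..q} theta_j psi_{j-k}   (c_k = 0 for k > q),
using gamma(-m) = gamma(m).
psi-weights needed (psi_j = theta_j + sum_i phi_i psi_{j-i}):
  psi_1 = theta_1 + phi_1 = -0.041 + (0.15) = 0.109
Right-hand sides:
  c_0 = sigma^2 (1 + theta_1 psi_1) = 4 * (1 + (-0.041)(0.109)) = 4 * 0.995531 = 3.982124
  c_1 = sigma^2 theta_1 = 4 * (-0.041) = -0.164
  c_2 = 0
Equations for k = 0, 1, 2 (AR order 2, c_2 = 0):
  (E0) gamma(0) = phi_1 gamma(1) + phi_2 gamma(2) + c_0
  (E1) gamma(1) = phi_1 gamma(0) + phi_2 gamma(1) + c_1
  (E2) gamma(2) = phi_1 gamma(1) + phi_2 gamma(0)
From (E1): gamma(1) = A gamma(0) + B with
  A = phi_1 / (1 - phi_2) = 0.15 / 0.993 = 0.151057,   B = c_1 / (1 - phi_2) = -0.164 / 0.993 = -0.165156.
Insert (E2) into (E0): gamma(0) (1 - phi_2^2) = phi_1 (1 + phi_2) gamma(1) + c_0.
  phi_1 (1 + phi_2) = (0.15)(1.007) = 0.15105,   1 - phi_2^2 = 0.999951.
Replace gamma(1) by A gamma(0) + B and collect gamma(0):
  gamma(0) [0.999951 - (0.15105)(0.151057)] = (0.15105)(-0.165156) + 3.982124
  gamma(0) * 0.977134 = 3.957177
  gamma(0) = 3.957177 / 0.977134 = 4.04978.
  gamma(1) = A gamma(0) + B = (0.151057)(4.04978) + (-0.165156) = 0.446593.
Therefore gamma(1) = 0.4466 (to 4 decimal places).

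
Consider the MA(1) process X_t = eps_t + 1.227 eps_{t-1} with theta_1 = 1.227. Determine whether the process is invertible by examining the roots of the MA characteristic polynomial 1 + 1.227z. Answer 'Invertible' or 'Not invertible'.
\text{Not invertible}

The MA(q) characteristic polynomial is P(z) = 1 + 1.227z.
Invertibility requires all roots to lie outside the unit circle, i.e. |z| > 1 for every root.
This is linear in z: 1 + (1.227) z = 0  =>  z = -1/(1.227) = -0.814996,  |z| = 0.814996.
Moduli of all roots: 0.8150.
All moduli strictly greater than 1? No.
Verdict: Not invertible.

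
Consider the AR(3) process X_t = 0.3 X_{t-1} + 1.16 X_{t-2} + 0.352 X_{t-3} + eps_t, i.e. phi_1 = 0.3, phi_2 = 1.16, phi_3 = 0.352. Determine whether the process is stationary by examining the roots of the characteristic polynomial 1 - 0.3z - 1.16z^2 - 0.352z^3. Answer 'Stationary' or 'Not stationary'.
\text{Not stationary}

The AR(p) characteristic polynomial is P(z) = 1 - 0.3z - 1.16z^2 - 0.352z^3.
Stationarity requires all roots to lie outside the unit circle, i.e. |z| > 1 for every root.
Degree 3: look for a simple real root z0 first, then factor out (1 - z/z0) and solve the remaining quadratic.
Testing z0 = -2.5: P(-2.5) = 1 + (-0.3)(-2.5) + (-1.16)(-2.5)^2 + (-0.352)(-2.5)^3
  = 1 + (0.75) + (-7.25) + (5.5) = 0.  So z_0 = -2.5 is a root, |z_0| = 2.5.
Divide out the factor (1 + 0.4 z) = (1 - z/z0) (since 1/z0 = -0.4):
  P(z) = (1 + 0.4 z)(1 + (-0.7) z + (-0.88) z^2)
  [check: z-coef -0.7 - (-0.4) = -0.3; z^2-coef -0.88 - (-0.4)(-0.7) = -1.16; z^3-coef -(-0.4)(-0.88) = -0.352.]
Remaining roots from the quadratic factor 1 + (-0.7) z + (-0.88) z^2:
  Set 1 + (-0.7) z + (-0.88) z^2 = 0, i.e. a z^2 + b z + c = 0 with a = -0.88, b = -0.7, c = 1.
  Discriminant D = b^2 - 4ac = (-0.7)^2 - 4*(-0.88)*1 = 0.49 - (-3.52) = 4.01.
  D >= 0, so the roots are real: z = (-b +/- sqrt(D)) / (2a) = (0.7 +/- 2.002498) / (-1.76).
    z_1 = (0.7 + 2.002498) / (-1.76) = -1.5355,   |z_1| = 1.5355.
    z_2 = (0.7 - 2.002498) / (-1.76) = 0.7401,   |z_2| = 0.7401.
Moduli of all roots: 2.5000, 1.5355, 0.7401.
All moduli strictly greater than 1? No.
Verdict: Not stationary.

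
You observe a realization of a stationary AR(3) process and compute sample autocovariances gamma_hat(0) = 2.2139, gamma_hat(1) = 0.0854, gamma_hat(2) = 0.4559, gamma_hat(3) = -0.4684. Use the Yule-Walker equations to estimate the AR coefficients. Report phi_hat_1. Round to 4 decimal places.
\hat\phi_{1} = 0.0790

The Yule-Walker equations for an AR(p) process read, in matrix form,
  Gamma_p phi = r_p,   with   (Gamma_p)_{ij} = gamma(|i - j|),
                       (r_p)_i = gamma(i),   i,j = 1..p.
Substitute the sample gammas (Toeplitz matrix and right-hand side of size 3):
  Gamma_p = [[2.2139, 0.0854, 0.4559], [0.0854, 2.2139, 0.0854], [0.4559, 0.0854, 2.2139]]
  r_p     = [0.0854, 0.4559, -0.4684]
Written out (R1..R3):
  (R1) 2.2139 phi_1 + 0.0854 phi_2 + 0.4559 phi_3 = 0.0854
  (R2) 0.0854 phi_1 + 2.2139 phi_2 + 0.0854 phi_3 = 0.4559
  (R3) 0.4559 phi_1 + 0.0854 phi_2 + 2.2139 phi_3 = -0.4684
Gaussian elimination:
  R2 <- R2 - (0.0854/2.2139) R1 = R2 - (0.038574) R1:  2.210606 phi_2 + 0.067814 phi_3 = 0.452606
  R3 <- R3 - (0.4559/2.2139) R1 = R3 - (0.205926) R1:  0.067814 phi_2 + 2.120018 phi_3 = -0.485986
  R3 <- R3 - (0.067814/2.210606) R2 = R3 - (0.030677) R2:  2.117938 phi_3 = -0.499871
Back-substitution:
  phi_hat_3 = -0.499871 / 2.117938 = -0.236018
  phi_hat_2 = (0.452606 - (0.067814)(-0.236018)) / 2.210606 = 0.211983
  phi_hat_1 = (0.0854 - (0.0854)(0.211983) - (0.4559)(-0.236018)) / 2.2139 = 0.079
So phi_hat = [0.0790, 0.2120, -0.2360].
Therefore phi_hat_1 = 0.0790.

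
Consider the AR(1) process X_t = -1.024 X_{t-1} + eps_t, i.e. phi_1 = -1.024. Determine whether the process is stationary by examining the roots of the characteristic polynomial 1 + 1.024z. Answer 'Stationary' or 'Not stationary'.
\text{Not stationary}

The AR(p) characteristic polynomial is P(z) = 1 + 1.024z.
Stationarity requires all roots to lie outside the unit circle, i.e. |z| > 1 for every root.
This is linear in z: 1 + (1.024) z = 0  =>  z = -1/(1.024) = -0.976562,  |z| = 0.976562.
Moduli of all roots: 0.9766.
All moduli strictly greater than 1? No.
Verdict: Not stationary.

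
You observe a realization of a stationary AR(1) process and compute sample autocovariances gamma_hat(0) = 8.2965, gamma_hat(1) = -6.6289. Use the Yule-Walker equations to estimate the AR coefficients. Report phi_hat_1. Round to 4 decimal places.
\hat\phi_{1} = -0.7990

The Yule-Walker equations for an AR(p) process read, in matrix form,
  Gamma_p phi = r_p,   with   (Gamma_p)_{ij} = gamma(|i - j|),
                       (r_p)_i = gamma(i),   i,j = 1..p.
Substitute the sample gammas (Toeplitz matrix and right-hand side of size 1):
  Gamma_p = [[8.2965]]
  r_p     = [-6.6289]
With p = 1 this is the single equation gamma(0) phi_1 = gamma(1):
  phi_hat_1 = gamma(1) / gamma(0) = -6.6289 / 8.2965 = -0.7990.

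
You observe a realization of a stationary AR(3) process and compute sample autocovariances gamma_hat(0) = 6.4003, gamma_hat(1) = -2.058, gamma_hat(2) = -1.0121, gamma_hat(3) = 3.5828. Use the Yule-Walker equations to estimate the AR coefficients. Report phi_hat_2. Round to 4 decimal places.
\hat\phi_{2} = -0.0890

The Yule-Walker equations for an AR(p) process read, in matrix form,
  Gamma_p phi = r_p,   with   (Gamma_p)_{ij} = gamma(|i - j|),
                       (r_p)_i = gamma(i),   i,j = 1..p.
Substitute the sample gammas (Toeplitz matrix and right-hand side of size 3):
  Gamma_p = [[6.4003, -2.058, -1.0121], [-2.058, 6.4003, -2.058], [-1.0121, -2.058, 6.4003]]
  r_p     = [-2.058, -1.0121, 3.5828]
Written out (R1..R3):
  (R1) 6.4003 phi_1 - 2.058 phi_2 - 1.0121 phi_3 = -2.058
  (R2) -2.058 phi_1 + 6.4003 phi_2 - 2.058 phi_3 = -1.0121
  (R3) -1.0121 phi_1 - 2.058 phi_2 + 6.4003 phi_3 = 3.5828
Gaussian elimination:
  R2 <- R2 - (-2.058/6.4003) R1 = R2 - (-0.321547) R1:  5.738555 phi_2 - 2.383438 phi_3 = -1.673845
  R3 <- R3 - (-1.0121/6.4003) R1 = R3 - (-0.158133) R1:  -2.383438 phi_2 + 6.240253 phi_3 = 3.257362
  R3 <- R3 - (-2.383438/5.738555) R2 = R3 - (-0.415338) R2:  5.250322 phi_3 = 2.562151
Back-substitution:
  phi_hat_3 = 2.562151 / 5.250322 = 0.487999
  phi_hat_2 = (-1.673845 - (-2.383438)(0.487999)) / 5.738555 = -0.089
  phi_hat_1 = (-2.058 - (-2.058)(-0.089) - (-1.0121)(0.487999)) / 6.4003 = -0.272996
So phi_hat = [-0.2730, -0.0890, 0.4880].
Therefore phi_hat_2 = -0.0890.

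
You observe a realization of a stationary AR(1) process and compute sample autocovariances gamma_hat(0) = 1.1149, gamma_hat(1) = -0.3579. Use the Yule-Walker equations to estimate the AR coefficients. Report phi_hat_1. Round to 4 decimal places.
\hat\phi_{1} = -0.3210

The Yule-Walker equations for an AR(p) process read, in matrix form,
  Gamma_p phi = r_p,   with   (Gamma_p)_{ij} = gamma(|i - j|),
                       (r_p)_i = gamma(i),   i,j = 1..p.
Substitute the sample gammas (Toeplitz matrix and right-hand side of size 1):
  Gamma_p = [[1.1149]]
  r_p     = [-0.3579]
With p = 1 this is the single equation gamma(0) phi_1 = gamma(1):
  phi_hat_1 = gamma(1) / gamma(0) = -0.3579 / 1.1149 = -0.3210.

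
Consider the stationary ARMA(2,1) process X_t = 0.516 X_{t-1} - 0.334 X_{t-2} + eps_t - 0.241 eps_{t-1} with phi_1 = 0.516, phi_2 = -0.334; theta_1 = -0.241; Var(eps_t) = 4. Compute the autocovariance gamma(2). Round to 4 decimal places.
\gamma(2) = -0.9931

Multiply the model equation by X_{t-k} and take expectations. With theta_0 = psi_0 = 1 and psi_j the MA(infinity) weights, this gives
  gamma(k) - sum_i phi_i gamma(k-i) = c_k,
  c_k = sigma^2 * sum_{j=k..q} theta_j psi_{j-k}   (c_k = 0 for k > q),
using gamma(-m) = gamma(m).
psi-weights needed (psi_j = theta_j + sum_i phi_i psi_{j-i}):
  psi_1 = theta_1 + phi_1 = -0.241 + (0.516) = 0.275
Right-hand sides:
  c_0 = sigma^2 (1 + theta_1 psi_1) = 4 * (1 + (-0.241)(0.275)) = 4 * 0.933725 = 3.7349
  c_1 = sigma^2 theta_1 = 4 * (-0.241) = -0.964
  c_2 = 0
Equations for k = 0, 1, 2 (AR order 2, c_2 = 0):
  (E0) gamma(0) = phi_1 gamma(1) + phi_2 gamma(2) + c_0
  (E1) gamma(1) = phi_1 gamma(0) + phi_2 gamma(1) + c_1
  (E2) gamma(2) = phi_1 gamma(1) + phi_2 gamma(0)
From (E1): gamma(1) = A gamma(0) + B with
  A = phi_1 / (1 - phi_2) = 0.516 / 1.334 = 0.386807,   B = c_1 / (1 - phi_2) = -0.964 / 1.334 = -0.722639.
Insert (E2) into (E0): gamma(0) (1 - phi_2^2) = phi_1 (1 + phi_2) gamma(1) + c_0.
  phi_1 (1 + phi_2) = (0.516)(0.666) = 0.343656,   1 - phi_2^2 = 0.888444.
Replace gamma(1) by A gamma(0) + B and collect gamma(0):
  gamma(0) [0.888444 - (0.343656)(0.386807)] = (0.343656)(-0.722639) + 3.7349
  gamma(0) * 0.755516 = 3.486561
  gamma(0) = 3.486561 / 0.755516 = 4.61481.
  gamma(1) = A gamma(0) + B = (0.386807)(4.61481) + (-0.722639) = 1.0624.
  gamma(2) = phi_1 gamma(1) + phi_2 gamma(0) = (0.516)(1.0624) + (-0.334)(4.61481) = -0.993148.
Therefore gamma(2) = -0.9931 (to 4 decimal places).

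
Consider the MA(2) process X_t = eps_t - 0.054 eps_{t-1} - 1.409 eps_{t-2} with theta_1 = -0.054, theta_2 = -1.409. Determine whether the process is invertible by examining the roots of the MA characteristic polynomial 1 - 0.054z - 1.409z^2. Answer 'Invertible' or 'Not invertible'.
\text{Not invertible}

The MA(q) characteristic polynomial is P(z) = 1 - 0.054z - 1.409z^2.
Invertibility requires all roots to lie outside the unit circle, i.e. |z| > 1 for every root.
Set 1 + (-0.054) z + (-1.409) z^2 = 0, i.e. a z^2 + b z + c = 0 with a = -1.409, b = -0.054, c = 1.
Discriminant D = b^2 - 4ac = (-0.054)^2 - 4*(-1.409)*1 = 0.002916 - (-5.636) = 5.638916.
D >= 0, so the roots are real: z = (-b +/- sqrt(D)) / (2a) = (0.054 +/- 2.37464) / (-2.818).
  z_1 = (0.054 + 2.37464) / (-2.818) = -0.8618,   |z_1| = 0.8618.
  z_2 = (0.054 - 2.37464) / (-2.818) = 0.8235,   |z_2| = 0.8235.
Moduli of all roots: 0.8618, 0.8235.
All moduli strictly greater than 1? No.
Verdict: Not invertible.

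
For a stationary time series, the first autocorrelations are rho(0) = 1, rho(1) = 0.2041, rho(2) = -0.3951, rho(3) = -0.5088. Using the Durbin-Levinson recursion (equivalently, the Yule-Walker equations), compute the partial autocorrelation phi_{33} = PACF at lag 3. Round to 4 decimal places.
\phi_{33} = -0.3930

The PACF at lag k is phi_{kk}, the last component of the solution
to the Yule-Walker system G_k phi = r_k where
  (G_k)_{ij} = rho(|i - j|), (r_k)_i = rho(i), i,j = 1..k.
Equivalently, Durbin-Levinson gives phi_{kk} iteratively:
  phi_{11} = rho(1)
  phi_{kk} = [rho(k) - sum_{j=1..k-1} phi_{k-1,j} rho(k-j)]
            / [1 - sum_{j=1..k-1} phi_{k-1,j} rho(j)],
  phi_{k,j} = phi_{k-1,j} - phi_{kk} phi_{k-1,k-j},  j = 1..k-1.
Step k = 1:
  phi_11 = rho(1) = 0.2041.
Step k = 2:
  phi_22 = [rho(2) - phi_11 rho(1)] / [1 - phi_11 rho(1)] = [-0.3951 - (0.2041)(0.2041)] / [1 - (0.2041)(0.2041)]
         = -0.43675681 / 0.95834319 = -0.455742.
  Update: phi_21 = phi_11 - phi_22 phi_11 = 0.2041 - (-0.455742)(0.2041) = 0.297117.
Step k = 3:
  phi_33 = [rho(3) - phi_21 rho(2) - phi_22 rho(1)] / [1 - phi_21 rho(1) - phi_22 rho(2)]
    numerator   = -0.5088 - (0.297117)(-0.3951) - (-0.455742)(0.2041) = -0.29839228
    denominator = 1 - (0.297117)(0.2041) - (-0.455742)(-0.3951) = 0.75929496
  phi_33 = -0.29839228 / 0.75929496 = -0.393.
Therefore phi_{33} = -0.3930.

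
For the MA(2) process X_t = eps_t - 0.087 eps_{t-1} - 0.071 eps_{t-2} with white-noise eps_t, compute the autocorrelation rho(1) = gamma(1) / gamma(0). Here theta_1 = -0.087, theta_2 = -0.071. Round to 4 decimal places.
\rho(1) = -0.0798

For an MA(q) process with theta_0 = 1, the autocovariance is
  gamma(k) = sigma^2 * sum_{i=0..q-k} theta_i * theta_{i+k},
and rho(k) = gamma(k) / gamma(0). Sigma^2 cancels.
  numerator   = (1)*(-0.087) + (-0.087)*(-0.071) = -0.080823.
  denominator = (1)^2 + (-0.087)^2 + (-0.071)^2 = 1.01261.
  rho(1) = -0.080823 / 1.01261 = -0.0798.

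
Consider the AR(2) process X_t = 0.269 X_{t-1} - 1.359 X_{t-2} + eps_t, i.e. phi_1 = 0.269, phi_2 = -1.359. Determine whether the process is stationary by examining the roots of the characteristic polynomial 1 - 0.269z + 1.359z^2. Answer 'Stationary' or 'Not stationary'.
\text{Not stationary}

The AR(p) characteristic polynomial is P(z) = 1 - 0.269z + 1.359z^2.
Stationarity requires all roots to lie outside the unit circle, i.e. |z| > 1 for every root.
Set 1 + (-0.269) z + (1.359) z^2 = 0, i.e. a z^2 + b z + c = 0 with a = 1.359, b = -0.269, c = 1.
Discriminant D = b^2 - 4ac = (-0.269)^2 - 4*(1.359)*1 = 0.072361 - (5.436) = -5.363639.
D < 0, so the roots are the complex-conjugate pair z = (-b +/- i sqrt(-D)) / (2a) = 0.099 +/- 0.8521i.
For a conjugate pair |z|^2 = z * conj(z) = (product of roots) = c/a = 1/(1.359) = 0.735835, so |z| = sqrt(0.735835) = 0.8578 for both roots.
Moduli of all roots: 0.8578, 0.8578.
All moduli strictly greater than 1? No.
Verdict: Not stationary.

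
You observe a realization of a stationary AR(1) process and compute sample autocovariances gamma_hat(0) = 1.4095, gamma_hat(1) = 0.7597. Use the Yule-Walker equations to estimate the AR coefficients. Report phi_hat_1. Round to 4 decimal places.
\hat\phi_{1} = 0.5390

The Yule-Walker equations for an AR(p) process read, in matrix form,
  Gamma_p phi = r_p,   with   (Gamma_p)_{ij} = gamma(|i - j|),
                       (r_p)_i = gamma(i),   i,j = 1..p.
Substitute the sample gammas (Toeplitz matrix and right-hand side of size 1):
  Gamma_p = [[1.4095]]
  r_p     = [0.7597]
With p = 1 this is the single equation gamma(0) phi_1 = gamma(1):
  phi_hat_1 = gamma(1) / gamma(0) = 0.7597 / 1.4095 = 0.5390.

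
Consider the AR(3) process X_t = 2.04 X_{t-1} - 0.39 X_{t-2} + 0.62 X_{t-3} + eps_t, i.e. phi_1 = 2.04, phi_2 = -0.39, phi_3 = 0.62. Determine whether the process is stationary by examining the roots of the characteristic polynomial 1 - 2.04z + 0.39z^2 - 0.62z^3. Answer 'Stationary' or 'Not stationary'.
\text{Not stationary}

The AR(p) characteristic polynomial is P(z) = 1 - 2.04z + 0.39z^2 - 0.62z^3.
Stationarity requires all roots to lie outside the unit circle, i.e. |z| > 1 for every root.
Degree 3: look for a simple real root z0 first, then factor out (1 - z/z0) and solve the remaining quadratic.
Testing z0 = 0.5: P(0.5) = 1 + (-2.04)(0.5) + (0.39)(0.5)^2 + (-0.62)(0.5)^3
  = 1 + (-1.02) + (0.0975) + (-0.0775) = 0.  So z_0 = 0.5 is a root, |z_0| = 0.5.
Divide out the factor (1 - 2 z) = (1 - z/z0) (since 1/z0 = 2):
  P(z) = (1 - 2 z)(1 + (-0.04) z + (0.31) z^2)
  [check: z-coef -0.04 - (2) = -2.04; z^2-coef 0.31 - (2)(-0.04) = 0.39; z^3-coef -(2)(0.31) = -0.62.]
Remaining roots from the quadratic factor 1 + (-0.04) z + (0.31) z^2:
  Set 1 + (-0.04) z + (0.31) z^2 = 0, i.e. a z^2 + b z + c = 0 with a = 0.31, b = -0.04, c = 1.
  Discriminant D = b^2 - 4ac = (-0.04)^2 - 4*(0.31)*1 = 0.0016 - (1.24) = -1.2384.
  D < 0, so the roots are the complex-conjugate pair z = (-b +/- i sqrt(-D)) / (2a) = 0.0645 +/- 1.7949i.
  For a conjugate pair |z|^2 = z * conj(z) = (product of roots) = c/a = 1/(0.31) = 3.225806, so |z| = sqrt(3.225806) = 1.7961 for both roots.
Moduli of all roots: 0.5000, 1.7961, 1.7961.
All moduli strictly greater than 1? No.
Verdict: Not stationary.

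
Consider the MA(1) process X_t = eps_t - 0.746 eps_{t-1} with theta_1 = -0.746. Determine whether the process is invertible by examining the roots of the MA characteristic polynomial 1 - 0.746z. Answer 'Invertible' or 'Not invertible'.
\text{Invertible}

The MA(q) characteristic polynomial is P(z) = 1 - 0.746z.
Invertibility requires all roots to lie outside the unit circle, i.e. |z| > 1 for every root.
This is linear in z: 1 + (-0.746) z = 0  =>  z = -1/(-0.746) = 1.340483,  |z| = 1.340483.
Moduli of all roots: 1.3405.
All moduli strictly greater than 1? Yes.
Verdict: Invertible.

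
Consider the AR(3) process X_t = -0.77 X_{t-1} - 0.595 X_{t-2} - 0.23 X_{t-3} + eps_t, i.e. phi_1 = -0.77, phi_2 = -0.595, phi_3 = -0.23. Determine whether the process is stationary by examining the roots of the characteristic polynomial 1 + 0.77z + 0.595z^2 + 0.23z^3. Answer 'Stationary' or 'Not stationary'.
\text{Stationary}

The AR(p) characteristic polynomial is P(z) = 1 + 0.77z + 0.595z^2 + 0.23z^3.
Stationarity requires all roots to lie outside the unit circle, i.e. |z| > 1 for every root.
Degree 3: look for a simple real root z0 first, then factor out (1 - z/z0) and solve the remaining quadratic.
Testing z0 = -2: P(-2) = 1 + (0.77)(-2) + (0.595)(-2)^2 + (0.23)(-2)^3
  = 1 + (-1.54) + (2.38) + (-1.84) = 0.  So z_0 = -2 is a root, |z_0| = 2.
Divide out the factor (1 + 0.5 z) = (1 - z/z0) (since 1/z0 = -0.5):
  P(z) = (1 + 0.5 z)(1 + (0.27) z + (0.46) z^2)
  [check: z-coef 0.27 - (-0.5) = 0.77; z^2-coef 0.46 - (-0.5)(0.27) = 0.595; z^3-coef -(-0.5)(0.46) = 0.23.]
Remaining roots from the quadratic factor 1 + (0.27) z + (0.46) z^2:
  Set 1 + (0.27) z + (0.46) z^2 = 0, i.e. a z^2 + b z + c = 0 with a = 0.46, b = 0.27, c = 1.
  Discriminant D = b^2 - 4ac = (0.27)^2 - 4*(0.46)*1 = 0.0729 - (1.84) = -1.7671.
  D < 0, so the roots are the complex-conjugate pair z = (-b +/- i sqrt(-D)) / (2a) = -0.2935 +/- 1.4449i.
  For a conjugate pair |z|^2 = z * conj(z) = (product of roots) = c/a = 1/(0.46) = 2.173913, so |z| = sqrt(2.173913) = 1.4744 for both roots.
Moduli of all roots: 2.0000, 1.4744, 1.4744.
All moduli strictly greater than 1? Yes.
Verdict: Stationary.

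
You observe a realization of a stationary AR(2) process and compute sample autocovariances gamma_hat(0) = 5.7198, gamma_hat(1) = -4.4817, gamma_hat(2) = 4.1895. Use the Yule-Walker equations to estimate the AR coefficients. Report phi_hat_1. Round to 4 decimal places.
\hat\phi_{1} = -0.5430

The Yule-Walker equations for an AR(p) process read, in matrix form,
  Gamma_p phi = r_p,   with   (Gamma_p)_{ij} = gamma(|i - j|),
                       (r_p)_i = gamma(i),   i,j = 1..p.
Substitute the sample gammas (Toeplitz matrix and right-hand side of size 2):
  Gamma_p = [[5.7198, -4.4817], [-4.4817, 5.7198]]
  r_p     = [-4.4817, 4.1895]
Written out:
  5.7198 phi_1 - 4.4817 phi_2 = -4.4817
  -4.4817 phi_1 + 5.7198 phi_2 = 4.1895
Solve by Cramer's rule:
  det = gamma(0)^2 - gamma(1)^2 = (5.7198)^2 - (-4.4817)^2 = 32.71611204 - 20.08563489 = 12.63047715
  phi_hat_1 = [gamma(1) gamma(0) - gamma(1) gamma(2)] / det = [(-4.4817)(5.7198) - (-4.4817)(4.1895)] / 12.63047715 = -6.85834551 / 12.63047715 = -0.543
  phi_hat_2 = [gamma(0) gamma(2) - gamma(1)^2] / det = [(5.7198)(4.1895) - (-4.4817)^2] / 12.63047715 = 3.87746721 / 12.63047715 = 0.307
So phi_hat = [-0.5430, 0.3070].
Therefore phi_hat_1 = -0.5430.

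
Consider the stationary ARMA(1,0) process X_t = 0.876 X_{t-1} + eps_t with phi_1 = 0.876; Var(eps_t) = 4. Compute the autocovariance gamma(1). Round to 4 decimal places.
\gamma(1) = 15.0629

Multiply the model equation by X_{t-k} and take expectations. With theta_0 = psi_0 = 1 and psi_j the MA(infinity) weights, this gives
  gamma(k) - sum_i phi_i gamma(k-i) = c_k,
  c_k = sigma^2 * sum_{j=k..q} theta_j psi_{j-k}   (c_k = 0 for k > q),
using gamma(-m) = gamma(m).
Pure AR (q = 0): c_0 = sigma^2 = 4, c_k = 0 for k >= 1.
Equations for k = 0 and k = 1 (AR order 1):
  gamma(0) = phi_1 gamma(1) + c_0
  gamma(1) = phi_1 gamma(0) + c_1
Substituting the second into the first: gamma(0) (1 - phi_1^2) = c_0 + phi_1 c_1, so
  gamma(0) = c_0 / (1 - phi_1^2) = 4 / (1 - (0.876)^2) = 4 / 0.232624 = 17.19513.
  gamma(1) = phi_1 gamma(0) = (0.876)(17.19513) = 15.062934.
Therefore gamma(1) = 15.0629 (to 4 decimal places).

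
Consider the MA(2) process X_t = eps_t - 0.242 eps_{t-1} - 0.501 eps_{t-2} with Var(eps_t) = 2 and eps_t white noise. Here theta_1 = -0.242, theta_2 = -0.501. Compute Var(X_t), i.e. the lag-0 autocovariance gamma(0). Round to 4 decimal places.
\gamma(0) = 2.6191

For an MA(q) process X_t = eps_t + sum_i theta_i eps_{t-i} with
Var(eps_t) = sigma^2, the variance is
  gamma(0) = sigma^2 * (1 + sum_i theta_i^2).
  sum_i theta_i^2 = (-0.242)^2 + (-0.501)^2 = 0.058564 + 0.251001 = 0.309565.
  gamma(0) = 2 * (1 + 0.309565) = 2 * 1.309565 = 2.61913, which rounds to 2.6191.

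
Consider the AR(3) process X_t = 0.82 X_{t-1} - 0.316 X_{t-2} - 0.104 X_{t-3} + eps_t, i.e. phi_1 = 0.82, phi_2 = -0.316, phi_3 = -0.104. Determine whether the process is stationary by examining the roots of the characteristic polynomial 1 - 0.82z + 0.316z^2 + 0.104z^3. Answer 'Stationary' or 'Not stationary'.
\text{Stationary}

The AR(p) characteristic polynomial is P(z) = 1 - 0.82z + 0.316z^2 + 0.104z^3.
Stationarity requires all roots to lie outside the unit circle, i.e. |z| > 1 for every root.
Degree 3: look for a simple real root z0 first, then factor out (1 - z/z0) and solve the remaining quadratic.
Testing z0 = -5: P(-5) = 1 + (-0.82)(-5) + (0.316)(-5)^2 + (0.104)(-5)^3
  = 1 + (4.1) + (7.9) + (-13) = 0.  So z_0 = -5 is a root, |z_0| = 5.
Divide out the factor (1 + 0.2 z) = (1 - z/z0) (since 1/z0 = -0.2):
  P(z) = (1 + 0.2 z)(1 + (-1.02) z + (0.52) z^2)
  [check: z-coef -1.02 - (-0.2) = -0.82; z^2-coef 0.52 - (-0.2)(-1.02) = 0.316; z^3-coef -(-0.2)(0.52) = 0.104.]
Remaining roots from the quadratic factor 1 + (-1.02) z + (0.52) z^2:
  Set 1 + (-1.02) z + (0.52) z^2 = 0, i.e. a z^2 + b z + c = 0 with a = 0.52, b = -1.02, c = 1.
  Discriminant D = b^2 - 4ac = (-1.02)^2 - 4*(0.52)*1 = 1.0404 - (2.08) = -1.0396.
  D < 0, so the roots are the complex-conjugate pair z = (-b +/- i sqrt(-D)) / (2a) = 0.9808 +/- 0.9804i.
  For a conjugate pair |z|^2 = z * conj(z) = (product of roots) = c/a = 1/(0.52) = 1.923077, so |z| = sqrt(1.923077) = 1.3868 for both roots.
Moduli of all roots: 5.0000, 1.3868, 1.3868.
All moduli strictly greater than 1? Yes.
Verdict: Stationary.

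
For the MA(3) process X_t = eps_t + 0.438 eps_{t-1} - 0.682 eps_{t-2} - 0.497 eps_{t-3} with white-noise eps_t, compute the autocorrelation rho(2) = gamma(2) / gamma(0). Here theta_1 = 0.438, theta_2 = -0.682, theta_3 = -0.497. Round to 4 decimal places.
\rho(2) = -0.4725

For an MA(q) process with theta_0 = 1, the autocovariance is
  gamma(k) = sigma^2 * sum_{i=0..q-k} theta_i * theta_{i+k},
and rho(k) = gamma(k) / gamma(0). Sigma^2 cancels.
  numerator   = (1)*(-0.682) + (0.438)*(-0.497) = -0.899686.
  denominator = (1)^2 + (0.438)^2 + (-0.682)^2 + (-0.497)^2 = 1.903977.
  rho(2) = -0.899686 / 1.903977 = -0.4725.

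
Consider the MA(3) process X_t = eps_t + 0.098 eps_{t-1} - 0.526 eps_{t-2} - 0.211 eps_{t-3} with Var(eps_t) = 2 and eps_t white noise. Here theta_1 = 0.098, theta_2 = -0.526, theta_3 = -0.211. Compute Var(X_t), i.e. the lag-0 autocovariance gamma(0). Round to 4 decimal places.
\gamma(0) = 2.6616

For an MA(q) process X_t = eps_t + sum_i theta_i eps_{t-i} with
Var(eps_t) = sigma^2, the variance is
  gamma(0) = sigma^2 * (1 + sum_i theta_i^2).
  sum_i theta_i^2 = (0.098)^2 + (-0.526)^2 + (-0.211)^2 = 0.009604 + 0.276676 + 0.044521 = 0.330801.
  gamma(0) = 2 * (1 + 0.330801) = 2 * 1.330801 = 2.661602, which rounds to 2.6616.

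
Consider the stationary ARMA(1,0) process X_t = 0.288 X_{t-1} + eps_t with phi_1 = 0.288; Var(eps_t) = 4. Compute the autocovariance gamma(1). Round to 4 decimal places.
\gamma(1) = 1.2562

Multiply the model equation by X_{t-k} and take expectations. With theta_0 = psi_0 = 1 and psi_j the MA(infinity) weights, this gives
  gamma(k) - sum_i phi_i gamma(k-i) = c_k,
  c_k = sigma^2 * sum_{j=k..q} theta_j psi_{j-k}   (c_k = 0 for k > q),
using gamma(-m) = gamma(m).
Pure AR (q = 0): c_0 = sigma^2 = 4, c_k = 0 for k >= 1.
Equations for k = 0 and k = 1 (AR order 1):
  gamma(0) = phi_1 gamma(1) + c_0
  gamma(1) = phi_1 gamma(0) + c_1
Substituting the second into the first: gamma(0) (1 - phi_1^2) = c_0 + phi_1 c_1, so
  gamma(0) = c_0 / (1 - phi_1^2) = 4 / (1 - (0.288)^2) = 4 / 0.917056 = 4.361784.
  gamma(1) = phi_1 gamma(0) = (0.288)(4.361784) = 1.256194.
Therefore gamma(1) = 1.2562 (to 4 decimal places).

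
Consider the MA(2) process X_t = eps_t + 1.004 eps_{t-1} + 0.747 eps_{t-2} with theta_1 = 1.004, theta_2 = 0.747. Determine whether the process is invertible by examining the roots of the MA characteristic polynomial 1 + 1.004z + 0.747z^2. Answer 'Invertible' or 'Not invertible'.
\text{Invertible}

The MA(q) characteristic polynomial is P(z) = 1 + 1.004z + 0.747z^2.
Invertibility requires all roots to lie outside the unit circle, i.e. |z| > 1 for every root.
Set 1 + (1.004) z + (0.747) z^2 = 0, i.e. a z^2 + b z + c = 0 with a = 0.747, b = 1.004, c = 1.
Discriminant D = b^2 - 4ac = (1.004)^2 - 4*(0.747)*1 = 1.008016 - (2.988) = -1.979984.
D < 0, so the roots are the complex-conjugate pair z = (-b +/- i sqrt(-D)) / (2a) = -0.672 +/- 0.9418i.
For a conjugate pair |z|^2 = z * conj(z) = (product of roots) = c/a = 1/(0.747) = 1.338688, so |z| = sqrt(1.338688) = 1.157 for both roots.
Moduli of all roots: 1.1570, 1.1570.
All moduli strictly greater than 1? Yes.
Verdict: Invertible.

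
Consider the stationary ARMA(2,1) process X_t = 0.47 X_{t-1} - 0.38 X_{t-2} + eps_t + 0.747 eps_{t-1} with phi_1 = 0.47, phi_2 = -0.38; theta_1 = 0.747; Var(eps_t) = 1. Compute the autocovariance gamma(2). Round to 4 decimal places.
\gamma(2) = -0.3466

Multiply the model equation by X_{t-k} and take expectations. With theta_0 = psi_0 = 1 and psi_j the MA(infinity) weights, this gives
  gamma(k) - sum_i phi_i gamma(k-i) = c_k,
  c_k = sigma^2 * sum_{j=k..q} theta_j psi_{j-k}   (c_k = 0 for k > q),
using gamma(-m) = gamma(m).
psi-weights needed (psi_j = theta_j + sum_i phi_i psi_{j-i}):
  psi_1 = theta_1 + phi_1 = 0.747 + (0.47) = 1.217
Right-hand sides:
  c_0 = sigma^2 (1 + theta_1 psi_1) = 1 * (1 + (0.747)(1.217)) = 1 * 1.909099 = 1.909099
  c_1 = sigma^2 theta_1 = 1 * (0.747) = 0.747
  c_2 = 0
Equations for k = 0, 1, 2 (AR order 2, c_2 = 0):
  (E0) gamma(0) = phi_1 gamma(1) + phi_2 gamma(2) + c_0
  (E1) gamma(1) = phi_1 gamma(0) + phi_2 gamma(1) + c_1
  (E2) gamma(2) = phi_1 gamma(1) + phi_2 gamma(0)
From (E1): gamma(1) = A gamma(0) + B with
  A = phi_1 / (1 - phi_2) = 0.47 / 1.38 = 0.34058,   B = c_1 / (1 - phi_2) = 0.747 / 1.38 = 0.541304.
Insert (E2) into (E0): gamma(0) (1 - phi_2^2) = phi_1 (1 + phi_2) gamma(1) + c_0.
  phi_1 (1 + phi_2) = (0.47)(0.62) = 0.2914,   1 - phi_2^2 = 0.8556.
Replace gamma(1) by A gamma(0) + B and collect gamma(0):
  gamma(0) [0.8556 - (0.2914)(0.34058)] = (0.2914)(0.541304) + 1.909099
  gamma(0) * 0.756355 = 2.066835
  gamma(0) = 2.066835 / 0.756355 = 2.732625.
  gamma(1) = A gamma(0) + B = (0.34058)(2.732625) + (0.541304) = 1.471981.
  gamma(2) = phi_1 gamma(1) + phi_2 gamma(0) = (0.47)(1.471981) + (-0.38)(2.732625) = -0.346567.
Therefore gamma(2) = -0.3466 (to 4 decimal places).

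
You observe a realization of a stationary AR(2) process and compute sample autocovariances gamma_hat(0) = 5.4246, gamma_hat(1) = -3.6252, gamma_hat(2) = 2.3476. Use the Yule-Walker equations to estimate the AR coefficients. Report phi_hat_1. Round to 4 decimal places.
\hat\phi_{1} = -0.6850

The Yule-Walker equations for an AR(p) process read, in matrix form,
  Gamma_p phi = r_p,   with   (Gamma_p)_{ij} = gamma(|i - j|),
                       (r_p)_i = gamma(i),   i,j = 1..p.
Substitute the sample gammas (Toeplitz matrix and right-hand side of size 2):
  Gamma_p = [[5.4246, -3.6252], [-3.6252, 5.4246]]
  r_p     = [-3.6252, 2.3476]
Written out:
  5.4246 phi_1 - 3.6252 phi_2 = -3.6252
  -3.6252 phi_1 + 5.4246 phi_2 = 2.3476
Solve by Cramer's rule:
  det = gamma(0)^2 - gamma(1)^2 = (5.4246)^2 - (-3.6252)^2 = 29.42628516 - 13.14207504 = 16.28421012
  phi_hat_1 = [gamma(1) gamma(0) - gamma(1) gamma(2)] / det = [(-3.6252)(5.4246) - (-3.6252)(2.3476)] / 16.28421012 = -11.1547404 / 16.28421012 = -0.685
  phi_hat_2 = [gamma(0) gamma(2) - gamma(1)^2] / det = [(5.4246)(2.3476) - (-3.6252)^2] / 16.28421012 = -0.40728408 / 16.28421012 = -0.025
So phi_hat = [-0.6850, -0.0250].
Therefore phi_hat_1 = -0.6850.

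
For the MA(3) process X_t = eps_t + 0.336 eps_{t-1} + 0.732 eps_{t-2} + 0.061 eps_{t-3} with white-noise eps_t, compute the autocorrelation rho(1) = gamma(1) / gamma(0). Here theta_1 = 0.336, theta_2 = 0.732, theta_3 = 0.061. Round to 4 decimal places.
\rho(1) = 0.3792

For an MA(q) process with theta_0 = 1, the autocovariance is
  gamma(k) = sigma^2 * sum_{i=0..q-k} theta_i * theta_{i+k},
and rho(k) = gamma(k) / gamma(0). Sigma^2 cancels.
  numerator   = (1)*(0.336) + (0.336)*(0.732) + (0.732)*(0.061) = 0.626604.
  denominator = (1)^2 + (0.336)^2 + (0.732)^2 + (0.061)^2 = 1.652441.
  rho(1) = 0.626604 / 1.652441 = 0.3792.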